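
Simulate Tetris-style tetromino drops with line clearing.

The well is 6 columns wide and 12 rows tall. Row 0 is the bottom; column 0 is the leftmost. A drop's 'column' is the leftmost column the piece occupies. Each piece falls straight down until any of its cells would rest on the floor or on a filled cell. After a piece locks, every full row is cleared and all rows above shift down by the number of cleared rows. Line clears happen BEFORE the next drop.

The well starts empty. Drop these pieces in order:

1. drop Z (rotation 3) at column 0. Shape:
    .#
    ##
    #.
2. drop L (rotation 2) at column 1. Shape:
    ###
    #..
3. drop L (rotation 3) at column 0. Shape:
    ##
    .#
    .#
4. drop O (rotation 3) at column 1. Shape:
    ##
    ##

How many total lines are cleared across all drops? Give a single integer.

Drop 1: Z rot3 at col 0 lands with bottom-row=0; cleared 0 line(s) (total 0); column heights now [2 3 0 0 0 0], max=3
Drop 2: L rot2 at col 1 lands with bottom-row=3; cleared 0 line(s) (total 0); column heights now [2 5 5 5 0 0], max=5
Drop 3: L rot3 at col 0 lands with bottom-row=5; cleared 0 line(s) (total 0); column heights now [8 8 5 5 0 0], max=8
Drop 4: O rot3 at col 1 lands with bottom-row=8; cleared 0 line(s) (total 0); column heights now [8 10 10 5 0 0], max=10

Answer: 0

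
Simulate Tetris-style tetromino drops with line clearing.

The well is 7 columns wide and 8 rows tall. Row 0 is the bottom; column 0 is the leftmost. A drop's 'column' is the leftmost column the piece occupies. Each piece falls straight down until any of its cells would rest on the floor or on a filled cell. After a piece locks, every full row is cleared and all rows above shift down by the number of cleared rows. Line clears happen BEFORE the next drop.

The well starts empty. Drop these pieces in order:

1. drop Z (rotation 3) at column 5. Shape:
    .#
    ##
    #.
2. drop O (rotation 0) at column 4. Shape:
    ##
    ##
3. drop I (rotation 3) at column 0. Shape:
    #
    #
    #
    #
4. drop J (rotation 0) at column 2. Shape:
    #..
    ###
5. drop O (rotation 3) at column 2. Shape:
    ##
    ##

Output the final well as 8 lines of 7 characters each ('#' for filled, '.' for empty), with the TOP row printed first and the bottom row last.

Drop 1: Z rot3 at col 5 lands with bottom-row=0; cleared 0 line(s) (total 0); column heights now [0 0 0 0 0 2 3], max=3
Drop 2: O rot0 at col 4 lands with bottom-row=2; cleared 0 line(s) (total 0); column heights now [0 0 0 0 4 4 3], max=4
Drop 3: I rot3 at col 0 lands with bottom-row=0; cleared 0 line(s) (total 0); column heights now [4 0 0 0 4 4 3], max=4
Drop 4: J rot0 at col 2 lands with bottom-row=4; cleared 0 line(s) (total 0); column heights now [4 0 6 5 5 4 3], max=6
Drop 5: O rot3 at col 2 lands with bottom-row=6; cleared 0 line(s) (total 0); column heights now [4 0 8 8 5 4 3], max=8

Answer: ..##...
..##...
..#....
..###..
#...##.
#...###
#....##
#....#.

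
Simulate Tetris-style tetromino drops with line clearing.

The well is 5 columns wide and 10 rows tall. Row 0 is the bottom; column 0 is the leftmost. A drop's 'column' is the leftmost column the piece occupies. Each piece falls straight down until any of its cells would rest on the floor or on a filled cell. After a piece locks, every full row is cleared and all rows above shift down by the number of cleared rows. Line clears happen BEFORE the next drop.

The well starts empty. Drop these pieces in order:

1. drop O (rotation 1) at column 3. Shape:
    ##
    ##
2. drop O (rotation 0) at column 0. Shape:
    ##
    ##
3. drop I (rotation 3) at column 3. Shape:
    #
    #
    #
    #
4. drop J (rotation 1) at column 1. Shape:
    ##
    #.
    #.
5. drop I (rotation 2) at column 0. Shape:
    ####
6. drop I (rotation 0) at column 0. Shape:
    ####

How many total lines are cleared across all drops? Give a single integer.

Answer: 0

Derivation:
Drop 1: O rot1 at col 3 lands with bottom-row=0; cleared 0 line(s) (total 0); column heights now [0 0 0 2 2], max=2
Drop 2: O rot0 at col 0 lands with bottom-row=0; cleared 0 line(s) (total 0); column heights now [2 2 0 2 2], max=2
Drop 3: I rot3 at col 3 lands with bottom-row=2; cleared 0 line(s) (total 0); column heights now [2 2 0 6 2], max=6
Drop 4: J rot1 at col 1 lands with bottom-row=2; cleared 0 line(s) (total 0); column heights now [2 5 5 6 2], max=6
Drop 5: I rot2 at col 0 lands with bottom-row=6; cleared 0 line(s) (total 0); column heights now [7 7 7 7 2], max=7
Drop 6: I rot0 at col 0 lands with bottom-row=7; cleared 0 line(s) (total 0); column heights now [8 8 8 8 2], max=8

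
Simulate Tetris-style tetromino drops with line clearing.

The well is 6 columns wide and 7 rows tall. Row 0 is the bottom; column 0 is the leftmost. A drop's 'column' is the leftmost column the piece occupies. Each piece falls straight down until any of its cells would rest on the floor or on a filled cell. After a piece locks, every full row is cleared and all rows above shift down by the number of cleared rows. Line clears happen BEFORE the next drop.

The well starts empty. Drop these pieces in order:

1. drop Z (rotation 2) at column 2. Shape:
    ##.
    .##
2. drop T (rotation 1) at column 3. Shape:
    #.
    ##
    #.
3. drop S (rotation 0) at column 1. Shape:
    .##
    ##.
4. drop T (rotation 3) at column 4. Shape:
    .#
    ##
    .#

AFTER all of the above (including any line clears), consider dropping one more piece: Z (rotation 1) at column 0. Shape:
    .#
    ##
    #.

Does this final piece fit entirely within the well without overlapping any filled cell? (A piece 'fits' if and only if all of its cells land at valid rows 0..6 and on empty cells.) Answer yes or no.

Drop 1: Z rot2 at col 2 lands with bottom-row=0; cleared 0 line(s) (total 0); column heights now [0 0 2 2 1 0], max=2
Drop 2: T rot1 at col 3 lands with bottom-row=2; cleared 0 line(s) (total 0); column heights now [0 0 2 5 4 0], max=5
Drop 3: S rot0 at col 1 lands with bottom-row=4; cleared 0 line(s) (total 0); column heights now [0 5 6 6 4 0], max=6
Drop 4: T rot3 at col 4 lands with bottom-row=3; cleared 0 line(s) (total 0); column heights now [0 5 6 6 5 6], max=6
Test piece Z rot1 at col 0 (width 2): heights before test = [0 5 6 6 5 6]; fits = True

Answer: yes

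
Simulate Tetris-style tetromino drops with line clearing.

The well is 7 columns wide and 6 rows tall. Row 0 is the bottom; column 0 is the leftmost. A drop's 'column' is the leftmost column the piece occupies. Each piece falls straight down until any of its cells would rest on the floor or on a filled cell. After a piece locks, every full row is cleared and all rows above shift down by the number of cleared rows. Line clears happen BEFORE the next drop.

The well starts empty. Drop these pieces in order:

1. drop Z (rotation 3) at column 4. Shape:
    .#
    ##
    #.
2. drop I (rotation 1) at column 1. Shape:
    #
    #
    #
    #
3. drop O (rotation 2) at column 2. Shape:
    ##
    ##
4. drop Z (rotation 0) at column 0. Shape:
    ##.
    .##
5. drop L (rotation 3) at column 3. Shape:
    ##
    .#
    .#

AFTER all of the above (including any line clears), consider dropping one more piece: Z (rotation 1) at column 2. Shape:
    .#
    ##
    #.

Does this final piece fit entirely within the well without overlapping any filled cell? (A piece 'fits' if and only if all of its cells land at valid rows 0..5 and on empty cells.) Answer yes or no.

Answer: no

Derivation:
Drop 1: Z rot3 at col 4 lands with bottom-row=0; cleared 0 line(s) (total 0); column heights now [0 0 0 0 2 3 0], max=3
Drop 2: I rot1 at col 1 lands with bottom-row=0; cleared 0 line(s) (total 0); column heights now [0 4 0 0 2 3 0], max=4
Drop 3: O rot2 at col 2 lands with bottom-row=0; cleared 0 line(s) (total 0); column heights now [0 4 2 2 2 3 0], max=4
Drop 4: Z rot0 at col 0 lands with bottom-row=4; cleared 0 line(s) (total 0); column heights now [6 6 5 2 2 3 0], max=6
Drop 5: L rot3 at col 3 lands with bottom-row=2; cleared 0 line(s) (total 0); column heights now [6 6 5 5 5 3 0], max=6
Test piece Z rot1 at col 2 (width 2): heights before test = [6 6 5 5 5 3 0]; fits = False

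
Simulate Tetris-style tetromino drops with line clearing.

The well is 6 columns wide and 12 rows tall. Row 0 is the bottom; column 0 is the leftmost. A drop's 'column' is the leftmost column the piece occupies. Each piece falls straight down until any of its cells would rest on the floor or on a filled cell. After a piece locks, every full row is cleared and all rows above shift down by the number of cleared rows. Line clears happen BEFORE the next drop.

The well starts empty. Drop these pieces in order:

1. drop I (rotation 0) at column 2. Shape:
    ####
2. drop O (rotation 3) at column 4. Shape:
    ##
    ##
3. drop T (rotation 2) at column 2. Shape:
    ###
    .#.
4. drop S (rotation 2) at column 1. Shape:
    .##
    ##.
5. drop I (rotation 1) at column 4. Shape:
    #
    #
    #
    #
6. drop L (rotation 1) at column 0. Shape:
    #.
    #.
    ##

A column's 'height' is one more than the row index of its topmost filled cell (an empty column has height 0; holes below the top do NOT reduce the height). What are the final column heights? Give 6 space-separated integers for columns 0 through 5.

Drop 1: I rot0 at col 2 lands with bottom-row=0; cleared 0 line(s) (total 0); column heights now [0 0 1 1 1 1], max=1
Drop 2: O rot3 at col 4 lands with bottom-row=1; cleared 0 line(s) (total 0); column heights now [0 0 1 1 3 3], max=3
Drop 3: T rot2 at col 2 lands with bottom-row=2; cleared 0 line(s) (total 0); column heights now [0 0 4 4 4 3], max=4
Drop 4: S rot2 at col 1 lands with bottom-row=4; cleared 0 line(s) (total 0); column heights now [0 5 6 6 4 3], max=6
Drop 5: I rot1 at col 4 lands with bottom-row=4; cleared 0 line(s) (total 0); column heights now [0 5 6 6 8 3], max=8
Drop 6: L rot1 at col 0 lands with bottom-row=5; cleared 0 line(s) (total 0); column heights now [8 6 6 6 8 3], max=8

Answer: 8 6 6 6 8 3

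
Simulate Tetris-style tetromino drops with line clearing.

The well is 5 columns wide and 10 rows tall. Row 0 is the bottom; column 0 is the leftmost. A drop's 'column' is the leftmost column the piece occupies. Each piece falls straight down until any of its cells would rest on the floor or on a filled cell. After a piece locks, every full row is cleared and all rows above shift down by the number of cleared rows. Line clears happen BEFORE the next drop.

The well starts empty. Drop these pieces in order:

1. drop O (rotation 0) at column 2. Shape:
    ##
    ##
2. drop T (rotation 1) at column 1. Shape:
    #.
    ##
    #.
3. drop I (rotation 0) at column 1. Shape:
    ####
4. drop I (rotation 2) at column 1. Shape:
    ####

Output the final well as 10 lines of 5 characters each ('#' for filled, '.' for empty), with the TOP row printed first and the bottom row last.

Answer: .....
.....
.....
.....
.####
.####
.#...
.##..
.###.
..##.

Derivation:
Drop 1: O rot0 at col 2 lands with bottom-row=0; cleared 0 line(s) (total 0); column heights now [0 0 2 2 0], max=2
Drop 2: T rot1 at col 1 lands with bottom-row=1; cleared 0 line(s) (total 0); column heights now [0 4 3 2 0], max=4
Drop 3: I rot0 at col 1 lands with bottom-row=4; cleared 0 line(s) (total 0); column heights now [0 5 5 5 5], max=5
Drop 4: I rot2 at col 1 lands with bottom-row=5; cleared 0 line(s) (total 0); column heights now [0 6 6 6 6], max=6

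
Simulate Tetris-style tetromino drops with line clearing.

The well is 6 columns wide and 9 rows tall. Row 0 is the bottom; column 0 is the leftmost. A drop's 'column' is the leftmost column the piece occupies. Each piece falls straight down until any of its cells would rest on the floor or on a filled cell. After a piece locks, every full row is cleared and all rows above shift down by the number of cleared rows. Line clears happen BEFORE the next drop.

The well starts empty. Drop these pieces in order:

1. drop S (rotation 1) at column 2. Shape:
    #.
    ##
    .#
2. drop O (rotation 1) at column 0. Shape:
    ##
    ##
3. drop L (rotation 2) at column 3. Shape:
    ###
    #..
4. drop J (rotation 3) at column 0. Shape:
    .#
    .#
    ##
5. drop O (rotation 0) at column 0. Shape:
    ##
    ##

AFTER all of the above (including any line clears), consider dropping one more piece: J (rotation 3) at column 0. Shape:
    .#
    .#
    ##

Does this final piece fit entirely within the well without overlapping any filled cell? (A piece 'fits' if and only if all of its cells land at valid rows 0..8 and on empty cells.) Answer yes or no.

Drop 1: S rot1 at col 2 lands with bottom-row=0; cleared 0 line(s) (total 0); column heights now [0 0 3 2 0 0], max=3
Drop 2: O rot1 at col 0 lands with bottom-row=0; cleared 0 line(s) (total 0); column heights now [2 2 3 2 0 0], max=3
Drop 3: L rot2 at col 3 lands with bottom-row=2; cleared 0 line(s) (total 0); column heights now [2 2 3 4 4 4], max=4
Drop 4: J rot3 at col 0 lands with bottom-row=2; cleared 0 line(s) (total 0); column heights now [3 5 3 4 4 4], max=5
Drop 5: O rot0 at col 0 lands with bottom-row=5; cleared 0 line(s) (total 0); column heights now [7 7 3 4 4 4], max=7
Test piece J rot3 at col 0 (width 2): heights before test = [7 7 3 4 4 4]; fits = False

Answer: no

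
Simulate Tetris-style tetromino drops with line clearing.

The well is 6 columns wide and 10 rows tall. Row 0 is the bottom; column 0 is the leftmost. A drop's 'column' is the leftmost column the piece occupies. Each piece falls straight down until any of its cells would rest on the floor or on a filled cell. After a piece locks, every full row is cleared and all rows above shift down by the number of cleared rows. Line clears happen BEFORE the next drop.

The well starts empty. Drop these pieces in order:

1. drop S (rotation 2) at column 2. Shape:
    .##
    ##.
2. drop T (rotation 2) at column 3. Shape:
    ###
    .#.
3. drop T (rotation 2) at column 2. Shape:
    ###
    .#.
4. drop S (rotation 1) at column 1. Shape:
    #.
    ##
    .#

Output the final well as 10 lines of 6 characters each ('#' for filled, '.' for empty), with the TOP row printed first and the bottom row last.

Answer: ......
.#....
.##...
..#...
..###.
...#..
...###
....#.
...##.
..##..

Derivation:
Drop 1: S rot2 at col 2 lands with bottom-row=0; cleared 0 line(s) (total 0); column heights now [0 0 1 2 2 0], max=2
Drop 2: T rot2 at col 3 lands with bottom-row=2; cleared 0 line(s) (total 0); column heights now [0 0 1 4 4 4], max=4
Drop 3: T rot2 at col 2 lands with bottom-row=4; cleared 0 line(s) (total 0); column heights now [0 0 6 6 6 4], max=6
Drop 4: S rot1 at col 1 lands with bottom-row=6; cleared 0 line(s) (total 0); column heights now [0 9 8 6 6 4], max=9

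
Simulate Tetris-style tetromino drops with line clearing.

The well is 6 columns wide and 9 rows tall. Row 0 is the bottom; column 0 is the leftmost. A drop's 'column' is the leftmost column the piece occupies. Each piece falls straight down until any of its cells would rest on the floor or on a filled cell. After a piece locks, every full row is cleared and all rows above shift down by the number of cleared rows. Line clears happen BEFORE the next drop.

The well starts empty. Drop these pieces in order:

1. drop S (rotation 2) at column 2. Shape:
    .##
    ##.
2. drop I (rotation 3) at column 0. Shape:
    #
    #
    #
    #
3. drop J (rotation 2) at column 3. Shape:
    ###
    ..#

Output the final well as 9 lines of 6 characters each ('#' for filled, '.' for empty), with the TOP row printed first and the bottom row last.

Drop 1: S rot2 at col 2 lands with bottom-row=0; cleared 0 line(s) (total 0); column heights now [0 0 1 2 2 0], max=2
Drop 2: I rot3 at col 0 lands with bottom-row=0; cleared 0 line(s) (total 0); column heights now [4 0 1 2 2 0], max=4
Drop 3: J rot2 at col 3 lands with bottom-row=1; cleared 0 line(s) (total 0); column heights now [4 0 1 3 3 3], max=4

Answer: ......
......
......
......
......
#.....
#..###
#..###
#.##..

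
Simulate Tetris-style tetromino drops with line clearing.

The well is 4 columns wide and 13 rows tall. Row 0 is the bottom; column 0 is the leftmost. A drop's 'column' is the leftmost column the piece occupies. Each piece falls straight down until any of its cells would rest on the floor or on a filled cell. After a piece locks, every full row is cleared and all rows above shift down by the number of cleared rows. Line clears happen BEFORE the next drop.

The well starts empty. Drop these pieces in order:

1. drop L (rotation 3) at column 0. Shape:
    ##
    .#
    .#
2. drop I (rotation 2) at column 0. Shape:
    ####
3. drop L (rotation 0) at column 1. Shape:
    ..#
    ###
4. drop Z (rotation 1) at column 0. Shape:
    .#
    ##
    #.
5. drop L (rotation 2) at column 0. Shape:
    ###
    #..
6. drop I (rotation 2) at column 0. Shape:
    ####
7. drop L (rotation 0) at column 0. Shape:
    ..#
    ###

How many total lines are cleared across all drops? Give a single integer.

Drop 1: L rot3 at col 0 lands with bottom-row=0; cleared 0 line(s) (total 0); column heights now [3 3 0 0], max=3
Drop 2: I rot2 at col 0 lands with bottom-row=3; cleared 1 line(s) (total 1); column heights now [3 3 0 0], max=3
Drop 3: L rot0 at col 1 lands with bottom-row=3; cleared 0 line(s) (total 1); column heights now [3 4 4 5], max=5
Drop 4: Z rot1 at col 0 lands with bottom-row=3; cleared 1 line(s) (total 2); column heights now [4 5 0 4], max=5
Drop 5: L rot2 at col 0 lands with bottom-row=4; cleared 0 line(s) (total 2); column heights now [6 6 6 4], max=6
Drop 6: I rot2 at col 0 lands with bottom-row=6; cleared 1 line(s) (total 3); column heights now [6 6 6 4], max=6
Drop 7: L rot0 at col 0 lands with bottom-row=6; cleared 0 line(s) (total 3); column heights now [7 7 8 4], max=8

Answer: 3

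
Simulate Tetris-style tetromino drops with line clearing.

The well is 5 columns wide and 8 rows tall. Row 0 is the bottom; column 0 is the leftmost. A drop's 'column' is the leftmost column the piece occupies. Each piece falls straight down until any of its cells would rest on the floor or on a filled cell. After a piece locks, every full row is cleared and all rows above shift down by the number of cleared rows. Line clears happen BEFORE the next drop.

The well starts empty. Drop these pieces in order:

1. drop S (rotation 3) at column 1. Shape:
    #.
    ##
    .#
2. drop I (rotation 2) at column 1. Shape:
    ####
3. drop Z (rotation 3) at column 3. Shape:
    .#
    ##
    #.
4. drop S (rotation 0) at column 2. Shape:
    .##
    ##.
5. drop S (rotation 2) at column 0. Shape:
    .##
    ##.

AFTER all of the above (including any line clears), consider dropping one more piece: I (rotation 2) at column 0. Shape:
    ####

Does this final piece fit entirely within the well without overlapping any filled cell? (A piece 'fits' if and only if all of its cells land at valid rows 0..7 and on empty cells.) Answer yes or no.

Drop 1: S rot3 at col 1 lands with bottom-row=0; cleared 0 line(s) (total 0); column heights now [0 3 2 0 0], max=3
Drop 2: I rot2 at col 1 lands with bottom-row=3; cleared 0 line(s) (total 0); column heights now [0 4 4 4 4], max=4
Drop 3: Z rot3 at col 3 lands with bottom-row=4; cleared 0 line(s) (total 0); column heights now [0 4 4 6 7], max=7
Drop 4: S rot0 at col 2 lands with bottom-row=6; cleared 0 line(s) (total 0); column heights now [0 4 7 8 8], max=8
Drop 5: S rot2 at col 0 lands with bottom-row=6; cleared 1 line(s) (total 1); column heights now [0 7 7 7 7], max=7
Test piece I rot2 at col 0 (width 4): heights before test = [0 7 7 7 7]; fits = True

Answer: yes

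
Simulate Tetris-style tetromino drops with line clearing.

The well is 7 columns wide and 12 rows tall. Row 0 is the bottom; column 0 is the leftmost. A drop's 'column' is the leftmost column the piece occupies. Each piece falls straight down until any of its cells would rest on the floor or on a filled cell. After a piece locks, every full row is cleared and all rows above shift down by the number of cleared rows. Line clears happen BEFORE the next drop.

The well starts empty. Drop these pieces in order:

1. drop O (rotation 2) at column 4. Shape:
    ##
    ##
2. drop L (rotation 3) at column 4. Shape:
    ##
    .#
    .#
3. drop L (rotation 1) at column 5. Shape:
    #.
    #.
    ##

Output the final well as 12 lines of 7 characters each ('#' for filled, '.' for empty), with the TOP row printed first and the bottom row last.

Answer: .......
.......
.......
.......
.....#.
.....#.
.....##
....##.
.....#.
.....#.
....##.
....##.

Derivation:
Drop 1: O rot2 at col 4 lands with bottom-row=0; cleared 0 line(s) (total 0); column heights now [0 0 0 0 2 2 0], max=2
Drop 2: L rot3 at col 4 lands with bottom-row=2; cleared 0 line(s) (total 0); column heights now [0 0 0 0 5 5 0], max=5
Drop 3: L rot1 at col 5 lands with bottom-row=5; cleared 0 line(s) (total 0); column heights now [0 0 0 0 5 8 6], max=8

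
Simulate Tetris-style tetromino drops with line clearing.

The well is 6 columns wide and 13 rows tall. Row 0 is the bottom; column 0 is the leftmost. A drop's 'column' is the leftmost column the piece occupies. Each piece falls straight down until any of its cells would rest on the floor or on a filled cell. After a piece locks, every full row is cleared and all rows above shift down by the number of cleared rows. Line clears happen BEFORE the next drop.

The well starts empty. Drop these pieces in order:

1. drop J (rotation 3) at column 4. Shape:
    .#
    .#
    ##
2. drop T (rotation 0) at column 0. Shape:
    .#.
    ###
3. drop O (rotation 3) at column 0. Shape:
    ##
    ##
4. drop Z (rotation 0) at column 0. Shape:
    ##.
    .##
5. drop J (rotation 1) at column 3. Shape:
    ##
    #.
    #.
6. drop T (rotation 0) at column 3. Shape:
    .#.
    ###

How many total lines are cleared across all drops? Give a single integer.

Drop 1: J rot3 at col 4 lands with bottom-row=0; cleared 0 line(s) (total 0); column heights now [0 0 0 0 1 3], max=3
Drop 2: T rot0 at col 0 lands with bottom-row=0; cleared 0 line(s) (total 0); column heights now [1 2 1 0 1 3], max=3
Drop 3: O rot3 at col 0 lands with bottom-row=2; cleared 0 line(s) (total 0); column heights now [4 4 1 0 1 3], max=4
Drop 4: Z rot0 at col 0 lands with bottom-row=4; cleared 0 line(s) (total 0); column heights now [6 6 5 0 1 3], max=6
Drop 5: J rot1 at col 3 lands with bottom-row=0; cleared 1 line(s) (total 1); column heights now [5 5 4 2 2 2], max=5
Drop 6: T rot0 at col 3 lands with bottom-row=2; cleared 0 line(s) (total 1); column heights now [5 5 4 3 4 3], max=5

Answer: 1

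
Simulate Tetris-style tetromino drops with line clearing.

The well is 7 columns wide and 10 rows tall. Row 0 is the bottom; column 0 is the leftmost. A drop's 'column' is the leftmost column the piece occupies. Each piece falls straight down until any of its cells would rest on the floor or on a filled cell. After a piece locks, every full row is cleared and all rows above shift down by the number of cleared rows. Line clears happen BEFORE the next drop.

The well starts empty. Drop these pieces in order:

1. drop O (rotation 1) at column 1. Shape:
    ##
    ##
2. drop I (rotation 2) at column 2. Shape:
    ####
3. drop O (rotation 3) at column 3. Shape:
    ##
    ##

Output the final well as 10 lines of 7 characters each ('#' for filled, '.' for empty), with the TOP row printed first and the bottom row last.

Answer: .......
.......
.......
.......
.......
...##..
...##..
..####.
.##....
.##....

Derivation:
Drop 1: O rot1 at col 1 lands with bottom-row=0; cleared 0 line(s) (total 0); column heights now [0 2 2 0 0 0 0], max=2
Drop 2: I rot2 at col 2 lands with bottom-row=2; cleared 0 line(s) (total 0); column heights now [0 2 3 3 3 3 0], max=3
Drop 3: O rot3 at col 3 lands with bottom-row=3; cleared 0 line(s) (total 0); column heights now [0 2 3 5 5 3 0], max=5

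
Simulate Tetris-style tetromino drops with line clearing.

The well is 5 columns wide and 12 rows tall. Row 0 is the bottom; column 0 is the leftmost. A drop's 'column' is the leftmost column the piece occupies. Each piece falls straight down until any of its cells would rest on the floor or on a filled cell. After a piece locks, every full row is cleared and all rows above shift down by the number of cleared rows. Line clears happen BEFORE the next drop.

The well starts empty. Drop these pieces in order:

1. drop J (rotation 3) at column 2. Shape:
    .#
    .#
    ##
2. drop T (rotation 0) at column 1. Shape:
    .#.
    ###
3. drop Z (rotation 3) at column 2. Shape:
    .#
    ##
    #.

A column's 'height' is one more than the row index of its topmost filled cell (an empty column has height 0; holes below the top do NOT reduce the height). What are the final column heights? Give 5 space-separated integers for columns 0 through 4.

Answer: 0 4 7 8 0

Derivation:
Drop 1: J rot3 at col 2 lands with bottom-row=0; cleared 0 line(s) (total 0); column heights now [0 0 1 3 0], max=3
Drop 2: T rot0 at col 1 lands with bottom-row=3; cleared 0 line(s) (total 0); column heights now [0 4 5 4 0], max=5
Drop 3: Z rot3 at col 2 lands with bottom-row=5; cleared 0 line(s) (total 0); column heights now [0 4 7 8 0], max=8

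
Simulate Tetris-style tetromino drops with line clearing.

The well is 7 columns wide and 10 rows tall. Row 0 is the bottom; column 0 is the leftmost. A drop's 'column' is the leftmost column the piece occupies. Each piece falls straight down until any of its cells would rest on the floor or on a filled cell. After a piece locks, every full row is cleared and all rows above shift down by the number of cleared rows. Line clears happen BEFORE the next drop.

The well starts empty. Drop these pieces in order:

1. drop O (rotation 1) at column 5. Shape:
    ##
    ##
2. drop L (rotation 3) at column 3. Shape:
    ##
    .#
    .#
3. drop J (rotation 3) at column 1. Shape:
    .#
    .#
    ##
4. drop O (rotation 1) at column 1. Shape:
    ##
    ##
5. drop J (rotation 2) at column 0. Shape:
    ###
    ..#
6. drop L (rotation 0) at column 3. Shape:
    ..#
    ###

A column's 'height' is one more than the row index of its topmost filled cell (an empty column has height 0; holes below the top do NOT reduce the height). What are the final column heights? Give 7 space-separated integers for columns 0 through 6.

Drop 1: O rot1 at col 5 lands with bottom-row=0; cleared 0 line(s) (total 0); column heights now [0 0 0 0 0 2 2], max=2
Drop 2: L rot3 at col 3 lands with bottom-row=0; cleared 0 line(s) (total 0); column heights now [0 0 0 3 3 2 2], max=3
Drop 3: J rot3 at col 1 lands with bottom-row=0; cleared 0 line(s) (total 0); column heights now [0 1 3 3 3 2 2], max=3
Drop 4: O rot1 at col 1 lands with bottom-row=3; cleared 0 line(s) (total 0); column heights now [0 5 5 3 3 2 2], max=5
Drop 5: J rot2 at col 0 lands with bottom-row=5; cleared 0 line(s) (total 0); column heights now [7 7 7 3 3 2 2], max=7
Drop 6: L rot0 at col 3 lands with bottom-row=3; cleared 0 line(s) (total 0); column heights now [7 7 7 4 4 5 2], max=7

Answer: 7 7 7 4 4 5 2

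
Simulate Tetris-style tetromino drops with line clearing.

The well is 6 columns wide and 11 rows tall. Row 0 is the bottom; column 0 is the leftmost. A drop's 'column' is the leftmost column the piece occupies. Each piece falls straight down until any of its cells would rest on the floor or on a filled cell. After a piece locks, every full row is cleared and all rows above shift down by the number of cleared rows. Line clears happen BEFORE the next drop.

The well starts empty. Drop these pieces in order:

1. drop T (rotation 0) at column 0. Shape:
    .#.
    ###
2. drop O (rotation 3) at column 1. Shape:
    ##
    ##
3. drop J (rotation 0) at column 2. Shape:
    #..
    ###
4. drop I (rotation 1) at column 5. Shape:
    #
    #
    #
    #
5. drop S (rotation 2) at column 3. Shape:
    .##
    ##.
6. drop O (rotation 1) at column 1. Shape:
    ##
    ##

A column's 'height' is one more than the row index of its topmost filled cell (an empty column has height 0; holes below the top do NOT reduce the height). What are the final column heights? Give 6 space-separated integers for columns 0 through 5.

Drop 1: T rot0 at col 0 lands with bottom-row=0; cleared 0 line(s) (total 0); column heights now [1 2 1 0 0 0], max=2
Drop 2: O rot3 at col 1 lands with bottom-row=2; cleared 0 line(s) (total 0); column heights now [1 4 4 0 0 0], max=4
Drop 3: J rot0 at col 2 lands with bottom-row=4; cleared 0 line(s) (total 0); column heights now [1 4 6 5 5 0], max=6
Drop 4: I rot1 at col 5 lands with bottom-row=0; cleared 0 line(s) (total 0); column heights now [1 4 6 5 5 4], max=6
Drop 5: S rot2 at col 3 lands with bottom-row=5; cleared 0 line(s) (total 0); column heights now [1 4 6 6 7 7], max=7
Drop 6: O rot1 at col 1 lands with bottom-row=6; cleared 0 line(s) (total 0); column heights now [1 8 8 6 7 7], max=8

Answer: 1 8 8 6 7 7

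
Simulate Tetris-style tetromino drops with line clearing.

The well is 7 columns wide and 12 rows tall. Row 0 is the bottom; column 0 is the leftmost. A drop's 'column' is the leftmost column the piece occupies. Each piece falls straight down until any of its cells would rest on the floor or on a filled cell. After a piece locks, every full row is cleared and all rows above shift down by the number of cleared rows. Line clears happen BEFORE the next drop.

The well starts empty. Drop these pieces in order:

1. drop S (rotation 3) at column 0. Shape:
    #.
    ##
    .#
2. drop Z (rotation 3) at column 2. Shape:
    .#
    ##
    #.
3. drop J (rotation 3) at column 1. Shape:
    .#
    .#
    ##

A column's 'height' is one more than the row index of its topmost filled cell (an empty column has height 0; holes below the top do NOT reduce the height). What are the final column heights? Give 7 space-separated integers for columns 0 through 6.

Drop 1: S rot3 at col 0 lands with bottom-row=0; cleared 0 line(s) (total 0); column heights now [3 2 0 0 0 0 0], max=3
Drop 2: Z rot3 at col 2 lands with bottom-row=0; cleared 0 line(s) (total 0); column heights now [3 2 2 3 0 0 0], max=3
Drop 3: J rot3 at col 1 lands with bottom-row=2; cleared 0 line(s) (total 0); column heights now [3 3 5 3 0 0 0], max=5

Answer: 3 3 5 3 0 0 0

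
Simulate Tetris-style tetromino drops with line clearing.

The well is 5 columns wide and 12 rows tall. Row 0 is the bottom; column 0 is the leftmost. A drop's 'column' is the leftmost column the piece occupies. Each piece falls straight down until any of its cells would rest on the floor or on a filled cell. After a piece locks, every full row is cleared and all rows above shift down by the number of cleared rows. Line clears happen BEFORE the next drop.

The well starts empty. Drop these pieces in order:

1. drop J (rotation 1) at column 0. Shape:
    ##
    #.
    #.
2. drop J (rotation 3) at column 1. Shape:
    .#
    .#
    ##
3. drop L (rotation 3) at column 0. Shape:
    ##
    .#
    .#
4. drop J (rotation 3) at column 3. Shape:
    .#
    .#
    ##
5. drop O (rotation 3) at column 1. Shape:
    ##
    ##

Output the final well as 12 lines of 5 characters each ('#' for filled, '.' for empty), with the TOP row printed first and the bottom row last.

Drop 1: J rot1 at col 0 lands with bottom-row=0; cleared 0 line(s) (total 0); column heights now [3 3 0 0 0], max=3
Drop 2: J rot3 at col 1 lands with bottom-row=3; cleared 0 line(s) (total 0); column heights now [3 4 6 0 0], max=6
Drop 3: L rot3 at col 0 lands with bottom-row=4; cleared 0 line(s) (total 0); column heights now [7 7 6 0 0], max=7
Drop 4: J rot3 at col 3 lands with bottom-row=0; cleared 0 line(s) (total 0); column heights now [7 7 6 1 3], max=7
Drop 5: O rot3 at col 1 lands with bottom-row=7; cleared 0 line(s) (total 0); column heights now [7 9 9 1 3], max=9

Answer: .....
.....
.....
.##..
.##..
##...
.##..
.##..
.##..
##..#
#...#
#..##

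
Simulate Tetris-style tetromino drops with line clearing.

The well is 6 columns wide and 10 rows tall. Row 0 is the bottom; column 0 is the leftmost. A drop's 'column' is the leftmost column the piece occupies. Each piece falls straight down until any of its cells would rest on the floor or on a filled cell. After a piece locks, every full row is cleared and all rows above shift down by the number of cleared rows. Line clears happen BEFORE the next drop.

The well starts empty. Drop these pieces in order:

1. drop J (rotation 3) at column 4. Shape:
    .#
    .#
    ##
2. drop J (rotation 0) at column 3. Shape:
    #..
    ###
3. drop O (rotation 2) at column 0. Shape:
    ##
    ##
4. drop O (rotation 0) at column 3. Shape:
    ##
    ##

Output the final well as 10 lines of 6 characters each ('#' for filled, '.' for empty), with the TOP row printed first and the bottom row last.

Drop 1: J rot3 at col 4 lands with bottom-row=0; cleared 0 line(s) (total 0); column heights now [0 0 0 0 1 3], max=3
Drop 2: J rot0 at col 3 lands with bottom-row=3; cleared 0 line(s) (total 0); column heights now [0 0 0 5 4 4], max=5
Drop 3: O rot2 at col 0 lands with bottom-row=0; cleared 0 line(s) (total 0); column heights now [2 2 0 5 4 4], max=5
Drop 4: O rot0 at col 3 lands with bottom-row=5; cleared 0 line(s) (total 0); column heights now [2 2 0 7 7 4], max=7

Answer: ......
......
......
...##.
...##.
...#..
...###
.....#
##...#
##..##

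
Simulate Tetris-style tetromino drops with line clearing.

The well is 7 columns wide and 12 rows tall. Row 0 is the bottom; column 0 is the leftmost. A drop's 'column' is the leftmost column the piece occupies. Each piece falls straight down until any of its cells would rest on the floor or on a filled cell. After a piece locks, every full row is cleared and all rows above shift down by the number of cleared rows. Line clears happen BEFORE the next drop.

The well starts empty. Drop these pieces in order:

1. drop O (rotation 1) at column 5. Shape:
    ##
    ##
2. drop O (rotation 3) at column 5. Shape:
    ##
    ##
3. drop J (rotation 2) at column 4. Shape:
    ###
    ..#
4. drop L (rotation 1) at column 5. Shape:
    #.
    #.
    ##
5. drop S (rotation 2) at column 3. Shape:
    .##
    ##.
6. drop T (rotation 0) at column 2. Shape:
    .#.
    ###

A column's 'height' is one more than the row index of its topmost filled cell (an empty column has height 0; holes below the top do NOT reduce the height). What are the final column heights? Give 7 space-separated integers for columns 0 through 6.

Drop 1: O rot1 at col 5 lands with bottom-row=0; cleared 0 line(s) (total 0); column heights now [0 0 0 0 0 2 2], max=2
Drop 2: O rot3 at col 5 lands with bottom-row=2; cleared 0 line(s) (total 0); column heights now [0 0 0 0 0 4 4], max=4
Drop 3: J rot2 at col 4 lands with bottom-row=4; cleared 0 line(s) (total 0); column heights now [0 0 0 0 6 6 6], max=6
Drop 4: L rot1 at col 5 lands with bottom-row=6; cleared 0 line(s) (total 0); column heights now [0 0 0 0 6 9 7], max=9
Drop 5: S rot2 at col 3 lands with bottom-row=8; cleared 0 line(s) (total 0); column heights now [0 0 0 9 10 10 7], max=10
Drop 6: T rot0 at col 2 lands with bottom-row=10; cleared 0 line(s) (total 0); column heights now [0 0 11 12 11 10 7], max=12

Answer: 0 0 11 12 11 10 7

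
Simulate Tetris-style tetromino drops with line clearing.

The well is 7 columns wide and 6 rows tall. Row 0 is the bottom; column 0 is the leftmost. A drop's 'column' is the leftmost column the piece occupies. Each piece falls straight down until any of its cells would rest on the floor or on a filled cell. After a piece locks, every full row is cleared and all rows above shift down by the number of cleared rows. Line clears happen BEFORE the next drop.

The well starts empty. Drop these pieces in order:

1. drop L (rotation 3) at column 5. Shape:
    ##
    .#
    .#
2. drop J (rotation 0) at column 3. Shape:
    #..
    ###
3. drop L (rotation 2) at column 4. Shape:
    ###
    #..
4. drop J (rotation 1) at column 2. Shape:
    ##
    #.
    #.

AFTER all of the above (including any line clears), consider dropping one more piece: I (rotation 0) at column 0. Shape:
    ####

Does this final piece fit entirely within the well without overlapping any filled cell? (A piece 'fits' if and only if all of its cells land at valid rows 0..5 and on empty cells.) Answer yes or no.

Drop 1: L rot3 at col 5 lands with bottom-row=0; cleared 0 line(s) (total 0); column heights now [0 0 0 0 0 3 3], max=3
Drop 2: J rot0 at col 3 lands with bottom-row=3; cleared 0 line(s) (total 0); column heights now [0 0 0 5 4 4 3], max=5
Drop 3: L rot2 at col 4 lands with bottom-row=4; cleared 0 line(s) (total 0); column heights now [0 0 0 5 6 6 6], max=6
Drop 4: J rot1 at col 2 lands with bottom-row=3; cleared 0 line(s) (total 0); column heights now [0 0 6 6 6 6 6], max=6
Test piece I rot0 at col 0 (width 4): heights before test = [0 0 6 6 6 6 6]; fits = False

Answer: no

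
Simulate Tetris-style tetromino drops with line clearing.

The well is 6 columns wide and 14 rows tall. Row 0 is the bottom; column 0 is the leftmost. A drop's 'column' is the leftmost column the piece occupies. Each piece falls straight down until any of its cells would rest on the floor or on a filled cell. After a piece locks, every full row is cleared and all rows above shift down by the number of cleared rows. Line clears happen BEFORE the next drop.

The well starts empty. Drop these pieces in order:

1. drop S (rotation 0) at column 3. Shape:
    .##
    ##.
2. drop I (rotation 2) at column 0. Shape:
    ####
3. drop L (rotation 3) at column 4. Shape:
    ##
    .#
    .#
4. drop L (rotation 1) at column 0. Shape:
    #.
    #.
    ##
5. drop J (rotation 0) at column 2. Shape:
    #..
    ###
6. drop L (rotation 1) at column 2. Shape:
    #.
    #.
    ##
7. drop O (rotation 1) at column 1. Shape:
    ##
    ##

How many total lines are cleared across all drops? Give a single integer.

Answer: 1

Derivation:
Drop 1: S rot0 at col 3 lands with bottom-row=0; cleared 0 line(s) (total 0); column heights now [0 0 0 1 2 2], max=2
Drop 2: I rot2 at col 0 lands with bottom-row=1; cleared 1 line(s) (total 1); column heights now [0 0 0 1 1 0], max=1
Drop 3: L rot3 at col 4 lands with bottom-row=0; cleared 0 line(s) (total 1); column heights now [0 0 0 1 3 3], max=3
Drop 4: L rot1 at col 0 lands with bottom-row=0; cleared 0 line(s) (total 1); column heights now [3 1 0 1 3 3], max=3
Drop 5: J rot0 at col 2 lands with bottom-row=3; cleared 0 line(s) (total 1); column heights now [3 1 5 4 4 3], max=5
Drop 6: L rot1 at col 2 lands with bottom-row=5; cleared 0 line(s) (total 1); column heights now [3 1 8 6 4 3], max=8
Drop 7: O rot1 at col 1 lands with bottom-row=8; cleared 0 line(s) (total 1); column heights now [3 10 10 6 4 3], max=10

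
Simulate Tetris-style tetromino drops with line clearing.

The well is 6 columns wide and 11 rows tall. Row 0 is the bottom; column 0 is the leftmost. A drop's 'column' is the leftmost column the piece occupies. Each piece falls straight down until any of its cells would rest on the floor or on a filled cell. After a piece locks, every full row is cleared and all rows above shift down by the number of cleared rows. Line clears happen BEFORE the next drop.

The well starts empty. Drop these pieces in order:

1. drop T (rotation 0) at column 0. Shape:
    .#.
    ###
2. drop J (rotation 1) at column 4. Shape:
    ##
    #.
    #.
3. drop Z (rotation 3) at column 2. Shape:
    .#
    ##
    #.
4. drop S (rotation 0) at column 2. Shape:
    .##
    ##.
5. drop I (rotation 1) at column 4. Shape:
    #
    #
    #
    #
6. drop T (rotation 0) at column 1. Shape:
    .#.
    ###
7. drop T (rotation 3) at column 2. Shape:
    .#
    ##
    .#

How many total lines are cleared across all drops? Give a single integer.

Drop 1: T rot0 at col 0 lands with bottom-row=0; cleared 0 line(s) (total 0); column heights now [1 2 1 0 0 0], max=2
Drop 2: J rot1 at col 4 lands with bottom-row=0; cleared 0 line(s) (total 0); column heights now [1 2 1 0 3 3], max=3
Drop 3: Z rot3 at col 2 lands with bottom-row=1; cleared 0 line(s) (total 0); column heights now [1 2 3 4 3 3], max=4
Drop 4: S rot0 at col 2 lands with bottom-row=4; cleared 0 line(s) (total 0); column heights now [1 2 5 6 6 3], max=6
Drop 5: I rot1 at col 4 lands with bottom-row=6; cleared 0 line(s) (total 0); column heights now [1 2 5 6 10 3], max=10
Drop 6: T rot0 at col 1 lands with bottom-row=6; cleared 0 line(s) (total 0); column heights now [1 7 8 7 10 3], max=10
Drop 7: T rot3 at col 2 lands with bottom-row=7; cleared 0 line(s) (total 0); column heights now [1 7 9 10 10 3], max=10

Answer: 0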